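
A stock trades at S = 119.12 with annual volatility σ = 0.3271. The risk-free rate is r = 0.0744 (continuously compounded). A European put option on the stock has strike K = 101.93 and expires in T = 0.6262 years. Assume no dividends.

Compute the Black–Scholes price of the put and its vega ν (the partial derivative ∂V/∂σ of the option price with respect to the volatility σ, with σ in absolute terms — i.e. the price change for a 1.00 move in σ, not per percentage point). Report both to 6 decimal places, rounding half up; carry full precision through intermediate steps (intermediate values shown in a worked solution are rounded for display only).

price = 3.439840
ν = 24.822216

σ√T = 0.3271·√0.6262 = 0.258843
d₁ = (ln(S/K) + (r+σ²/2)T) / (σ√T) = (ln(119.12/101.93) + (0.0744+0.3271²/2)·0.6262) / 0.258843 = (0.155845 + 0.080089) / 0.258843 = 0.911494
d₂ = d₁ − σ√T = 0.911494 − 0.258843 = 0.652651
e^{−rT} = e^{−0.0744·0.6262} = 0.954479
N(−d₁) = 0.181017,  N(−d₂) = 0.256991
Put price V = K·e^{−rT}·N(−d₂) − S·N(−d₁) = 25.002638 − 21.562799 = 3.439840
φ(d₁) = (1/√(2π))·e^{−d₁²/2} = 0.263329
ν = S·φ(d₁)·√T = 24.822216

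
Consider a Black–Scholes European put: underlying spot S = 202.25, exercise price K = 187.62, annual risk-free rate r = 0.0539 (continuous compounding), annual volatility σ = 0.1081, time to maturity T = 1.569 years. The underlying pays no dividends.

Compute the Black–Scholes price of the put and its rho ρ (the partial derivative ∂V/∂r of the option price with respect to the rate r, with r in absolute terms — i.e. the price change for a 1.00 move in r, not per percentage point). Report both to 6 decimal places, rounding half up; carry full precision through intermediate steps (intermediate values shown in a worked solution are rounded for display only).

σ√T = 0.1081·√1.569 = 0.135406
d₁ = (ln(S/K) + (r+σ²/2)T) / (σ√T) = (ln(202.25/187.62) + (0.0539+0.1081²/2)·1.569) / 0.135406 = (0.075086 + 0.093736) / 0.135406 = 1.246789
d₂ = d₁ − σ√T = 1.246789 − 0.135406 = 1.111383
e^{−rT} = e^{−0.0539·1.569} = 0.918908
N(−d₁) = 0.106237,  N(−d₂) = 0.133202
Put price V = K·e^{−rT}·N(−d₂) − S·N(−d₁) = 22.964727 − 21.486534 = 1.478193
ρ = −K·T·e^{−rT}·N(−d₂) = -36.031657

price = 1.478193
ρ = -36.031657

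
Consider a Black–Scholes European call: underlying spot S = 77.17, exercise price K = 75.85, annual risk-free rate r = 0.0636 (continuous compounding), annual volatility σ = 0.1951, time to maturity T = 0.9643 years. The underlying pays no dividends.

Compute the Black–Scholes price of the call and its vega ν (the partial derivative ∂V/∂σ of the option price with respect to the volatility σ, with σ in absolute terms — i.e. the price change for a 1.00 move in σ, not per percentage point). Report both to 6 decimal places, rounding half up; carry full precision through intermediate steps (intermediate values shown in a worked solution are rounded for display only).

σ√T = 0.1951·√0.9643 = 0.191586
d₁ = (ln(S/K) + (r+σ²/2)T) / (σ√T) = (ln(77.17/75.85) + (0.0636+0.1951²/2)·0.9643) / 0.191586 = (0.017253 + 0.079682) / 0.191586 = 0.505962
d₂ = d₁ − σ√T = 0.505962 − 0.191586 = 0.314376
e^{−rT} = e^{−0.0636·0.9643} = 0.940513
N(d₁) = 0.693558,  N(d₂) = 0.623382
Call price V = S·N(d₁) − K·e^{−rT}·N(d₂) = 53.521893 − 44.470804 = 9.051089
φ(d₁) = (1/√(2π))·e^{−d₁²/2} = 0.351011
ν = S·φ(d₁)·√T = 26.599625

price = 9.051089
ν = 26.599625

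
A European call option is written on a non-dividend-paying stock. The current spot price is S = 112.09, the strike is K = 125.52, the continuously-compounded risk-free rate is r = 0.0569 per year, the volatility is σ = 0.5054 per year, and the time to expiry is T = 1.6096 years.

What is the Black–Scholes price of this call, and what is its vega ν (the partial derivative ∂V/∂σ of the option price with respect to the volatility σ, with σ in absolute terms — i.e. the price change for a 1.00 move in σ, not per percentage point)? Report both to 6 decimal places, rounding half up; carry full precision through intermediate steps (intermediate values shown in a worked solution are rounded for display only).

price = 27.289759
ν = 54.444742

σ√T = 0.5054·√1.6096 = 0.641201
d₁ = (ln(S/K) + (r+σ²/2)T) / (σ√T) = (ln(112.09/125.52) + (0.0569+0.5054²/2)·1.6096) / 0.641201 = (-0.113163 + 0.297156) / 0.641201 = 0.286950
d₂ = d₁ − σ√T = 0.286950 − 0.641201 = -0.354251
e^{−rT} = e^{−0.0569·1.6096} = 0.912483
N(d₁) = 0.612925,  N(d₂) = 0.361575
Call price V = S·N(d₁) − K·e^{−rT}·N(d₂) = 68.702729 − 41.412970 = 27.289759
φ(d₁) = (1/√(2π))·e^{−d₁²/2} = 0.382851
ν = S·φ(d₁)·√T = 54.444742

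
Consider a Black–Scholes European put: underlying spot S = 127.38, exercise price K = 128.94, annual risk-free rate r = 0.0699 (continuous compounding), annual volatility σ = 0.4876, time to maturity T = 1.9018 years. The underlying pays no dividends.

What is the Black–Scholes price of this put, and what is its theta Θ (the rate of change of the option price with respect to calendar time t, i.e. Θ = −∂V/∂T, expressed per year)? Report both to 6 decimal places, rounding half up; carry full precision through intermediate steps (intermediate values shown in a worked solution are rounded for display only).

σ√T = 0.4876·√1.9018 = 0.672429
d₁ = (ln(S/K) + (r+σ²/2)T) / (σ√T) = (ln(127.38/128.94) + (0.0699+0.4876²/2)·1.9018) / 0.672429 = (-0.012172 + 0.359016) / 0.672429 = 0.515807
d₂ = d₁ − σ√T = 0.515807 − 0.672429 = -0.156621
e^{−rT} = e^{−0.0699·1.9018} = 0.875521
N(−d₁) = 0.302995,  N(−d₂) = 0.562228
Put price V = K·e^{−rT}·N(−d₂) − S·N(−d₁) = 63.469799 − 38.595446 = 24.874353
φ(d₁) = (1/√(2π))·e^{−d₁²/2} = 0.349250
Θ = −S·φ(d₁)·σ/(2√T) + r·K·e^{−rT}·N(−d₂) = −7.864825 + 4.436539 = -3.428286

price = 24.874353
Θ = -3.428286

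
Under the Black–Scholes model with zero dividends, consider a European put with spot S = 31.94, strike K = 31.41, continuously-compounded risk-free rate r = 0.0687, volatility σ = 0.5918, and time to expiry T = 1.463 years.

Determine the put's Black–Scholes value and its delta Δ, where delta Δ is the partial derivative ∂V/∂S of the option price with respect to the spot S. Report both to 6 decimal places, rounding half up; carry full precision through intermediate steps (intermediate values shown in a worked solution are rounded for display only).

σ√T = 0.5918·√1.463 = 0.715809
d₁ = (ln(S/K) + (r+σ²/2)T) / (σ√T) = (ln(31.94/31.41) + (0.0687+0.5918²/2)·1.463) / 0.715809 = (0.016733 + 0.356699) / 0.715809 = 0.521692
d₂ = d₁ − σ√T = 0.521692 − 0.715809 = -0.194116
e^{−rT} = e^{−0.0687·1.463} = 0.904378
N(−d₁) = 0.300942,  N(−d₂) = 0.576958
Put price V = K·e^{−rT}·N(−d₂) − S·N(−d₁) = 16.389351 − 9.612095 = 6.777256
Δ = −N(−d₁) = -0.300942

price = 6.777256
Δ = -0.300942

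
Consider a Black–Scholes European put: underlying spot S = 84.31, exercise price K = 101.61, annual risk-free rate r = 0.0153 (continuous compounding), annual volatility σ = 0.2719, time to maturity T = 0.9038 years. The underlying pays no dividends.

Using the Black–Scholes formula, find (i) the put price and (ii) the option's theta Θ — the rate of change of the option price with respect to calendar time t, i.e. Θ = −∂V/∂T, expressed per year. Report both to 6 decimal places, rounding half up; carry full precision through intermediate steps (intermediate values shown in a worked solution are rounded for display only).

price = 19.467358
Θ = -2.951407

σ√T = 0.2719·√0.9038 = 0.258491
d₁ = (ln(S/K) + (r+σ²/2)T) / (σ√T) = (ln(84.31/101.61) + (0.0153+0.2719²/2)·0.9038) / 0.258491 = (-0.186641 + 0.047237) / 0.258491 = -0.539301
d₂ = d₁ − σ√T = -0.539301 − 0.258491 = -0.797792
e^{−rT} = e^{−0.0153·0.9038} = 0.986267
N(−d₁) = 0.705161,  N(−d₂) = 0.787505
Put price V = K·e^{−rT}·N(−d₂) − S·N(−d₁) = 78.919443 − 59.452086 = 19.467358
φ(d₁) = (1/√(2π))·e^{−d₁²/2} = 0.344948
Θ = −S·φ(d₁)·σ/(2√T) + r·K·e^{−rT}·N(−d₂) = −4.158874 + 1.207467 = -2.951407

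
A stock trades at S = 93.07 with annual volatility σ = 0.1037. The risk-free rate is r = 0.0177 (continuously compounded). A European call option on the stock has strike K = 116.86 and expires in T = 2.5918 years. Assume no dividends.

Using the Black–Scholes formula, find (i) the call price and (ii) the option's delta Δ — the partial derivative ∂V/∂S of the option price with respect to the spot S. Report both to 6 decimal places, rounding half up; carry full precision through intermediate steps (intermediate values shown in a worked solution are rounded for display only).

price = 1.191317
Δ = 0.157402

σ√T = 0.1037·√2.5918 = 0.166947
d₁ = (ln(S/K) + (r+σ²/2)T) / (σ√T) = (ln(93.07/116.86) + (0.0177+0.1037²/2)·2.5918) / 0.166947 = (-0.227625 + 0.059811) / 0.166947 = -1.005192
d₂ = d₁ − σ√T = -1.005192 − 0.166947 = -1.172140
e^{−rT} = e^{−0.0177·2.5918} = 0.955161
N(d₁) = 0.157402,  N(d₂) = 0.120571
Call price V = S·N(d₁) − K·e^{−rT}·N(d₂) = 14.649417 − 13.458101 = 1.191317
Δ = N(d₁) = 0.157402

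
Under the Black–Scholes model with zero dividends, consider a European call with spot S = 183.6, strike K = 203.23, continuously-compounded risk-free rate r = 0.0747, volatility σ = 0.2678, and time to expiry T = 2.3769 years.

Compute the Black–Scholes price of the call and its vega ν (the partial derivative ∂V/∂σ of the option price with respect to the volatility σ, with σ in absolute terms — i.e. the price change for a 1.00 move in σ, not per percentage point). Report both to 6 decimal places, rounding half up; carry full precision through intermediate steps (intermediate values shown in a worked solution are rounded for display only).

price = 36.126757
ν = 104.636520

σ√T = 0.2678·√2.3769 = 0.412873
d₁ = (ln(S/K) + (r+σ²/2)T) / (σ√T) = (ln(183.6/203.23) + (0.0747+0.2678²/2)·2.3769) / 0.412873 = (-0.101579 + 0.262786) / 0.412873 = 0.390453
d₂ = d₁ − σ√T = 0.390453 − 0.412873 = -0.022419
e^{−rT} = e^{−0.0747·2.3769} = 0.837315
N(d₁) = 0.651899,  N(d₂) = 0.491057
Call price V = S·N(d₁) − K·e^{−rT}·N(d₂) = 119.688711 − 83.561954 = 36.126757
φ(d₁) = (1/√(2π))·e^{−d₁²/2} = 0.369662
ν = S·φ(d₁)·√T = 104.636520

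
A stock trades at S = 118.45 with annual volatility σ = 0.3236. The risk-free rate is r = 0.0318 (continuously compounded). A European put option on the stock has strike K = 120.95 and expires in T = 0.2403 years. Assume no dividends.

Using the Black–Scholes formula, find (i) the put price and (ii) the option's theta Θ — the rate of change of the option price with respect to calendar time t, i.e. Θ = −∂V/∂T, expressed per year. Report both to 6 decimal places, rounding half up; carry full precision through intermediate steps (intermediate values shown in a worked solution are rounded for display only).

price = 8.353927
Θ = -13.441777

σ√T = 0.3236·√0.2403 = 0.158630
d₁ = (ln(S/K) + (r+σ²/2)T) / (σ√T) = (ln(118.45/120.95) + (0.0318+0.3236²/2)·0.2403) / 0.158630 = (-0.020886 + 0.020223) / 0.158630 = -0.004180
d₂ = d₁ − σ√T = -0.004180 − 0.158630 = -0.162810
e^{−rT} = e^{−0.0318·0.2403} = 0.992388
N(−d₁) = 0.501667,  N(−d₂) = 0.564666
Put price V = K·e^{−rT}·N(−d₂) − S·N(−d₁) = 67.776437 − 59.422509 = 8.353927
φ(d₁) = (1/√(2π))·e^{−d₁²/2} = 0.398939
Θ = −S·φ(d₁)·σ/(2√T) + r·K·e^{−rT}·N(−d₂) = −15.597068 + 2.155291 = -13.441777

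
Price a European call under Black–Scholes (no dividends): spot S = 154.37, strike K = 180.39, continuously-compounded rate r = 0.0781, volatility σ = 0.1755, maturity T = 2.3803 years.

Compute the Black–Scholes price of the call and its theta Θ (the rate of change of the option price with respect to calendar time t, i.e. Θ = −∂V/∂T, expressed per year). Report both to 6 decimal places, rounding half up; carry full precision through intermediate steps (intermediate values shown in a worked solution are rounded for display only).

σ√T = 0.1755·√2.3803 = 0.270765
d₁ = (ln(S/K) + (r+σ²/2)T) / (σ√T) = (ln(154.37/180.39) + (0.0781+0.1755²/2)·2.3803) / 0.270765 = (-0.155769 + 0.222558) / 0.270765 = 0.246669
d₂ = d₁ − σ√T = 0.246669 − 0.270765 = -0.024096
e^{−rT} = e^{−0.0781·2.3803} = 0.830355
N(d₁) = 0.597418,  N(d₂) = 0.490388
Call price V = S·N(d₁) − K·e^{−rT}·N(d₂) = 92.223406 − 73.454155 = 18.769251
φ(d₁) = (1/√(2π))·e^{−d₁²/2} = 0.386988
Θ = −S·φ(d₁)·σ/(2√T) − r·K·e^{−rT}·N(d₂) = −3.397753 − 5.736769 = -9.134522

price = 18.769251
Θ = -9.134522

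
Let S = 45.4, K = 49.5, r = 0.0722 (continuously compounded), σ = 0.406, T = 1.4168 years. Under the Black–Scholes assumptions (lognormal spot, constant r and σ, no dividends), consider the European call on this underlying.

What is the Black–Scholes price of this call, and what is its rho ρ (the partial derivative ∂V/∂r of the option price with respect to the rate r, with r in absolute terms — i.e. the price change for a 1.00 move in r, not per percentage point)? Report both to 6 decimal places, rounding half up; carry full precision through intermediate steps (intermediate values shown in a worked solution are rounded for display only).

σ√T = 0.406·√1.4168 = 0.483259
d₁ = (ln(S/K) + (r+σ²/2)T) / (σ√T) = (ln(45.4/49.5) + (0.0722+0.406²/2)·1.4168) / 0.483259 = (-0.086461 + 0.219063) / 0.483259 = 0.274391
d₂ = d₁ − σ√T = 0.274391 − 0.483259 = -0.208868
e^{−rT} = e^{−0.0722·1.4168} = 0.902765
N(d₁) = 0.608108,  N(d₂) = 0.417276
Call price V = S·N(d₁) − K·e^{−rT}·N(d₂) = 27.608106 − 18.646742 = 8.961364
ρ = K·T·e^{−rT}·N(d₂) = 26.418704

price = 8.961364
ρ = 26.418704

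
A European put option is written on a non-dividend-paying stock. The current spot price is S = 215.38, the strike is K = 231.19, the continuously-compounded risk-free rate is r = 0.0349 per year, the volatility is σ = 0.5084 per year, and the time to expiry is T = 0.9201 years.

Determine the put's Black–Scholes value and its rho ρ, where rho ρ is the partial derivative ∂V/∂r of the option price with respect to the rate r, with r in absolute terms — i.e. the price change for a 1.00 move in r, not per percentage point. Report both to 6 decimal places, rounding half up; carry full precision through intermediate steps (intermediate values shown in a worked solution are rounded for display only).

σ√T = 0.5084·√0.9201 = 0.487667
d₁ = (ln(S/K) + (r+σ²/2)T) / (σ√T) = (ln(215.38/231.19) + (0.0349+0.5084²/2)·0.9201) / 0.487667 = (-0.070836 + 0.151021) / 0.487667 = 0.164426
d₂ = d₁ − σ√T = 0.164426 − 0.487667 = -0.323241
e^{−rT} = e^{−0.0349·0.9201} = 0.968399
N(−d₁) = 0.434698,  N(−d₂) = 0.626744
Put price V = K·e^{−rT}·N(−d₂) − S·N(−d₁) = 140.317920 − 93.625264 = 46.692655
ρ = −K·T·e^{−rT}·N(−d₂) = -129.106518

price = 46.692655
ρ = -129.106518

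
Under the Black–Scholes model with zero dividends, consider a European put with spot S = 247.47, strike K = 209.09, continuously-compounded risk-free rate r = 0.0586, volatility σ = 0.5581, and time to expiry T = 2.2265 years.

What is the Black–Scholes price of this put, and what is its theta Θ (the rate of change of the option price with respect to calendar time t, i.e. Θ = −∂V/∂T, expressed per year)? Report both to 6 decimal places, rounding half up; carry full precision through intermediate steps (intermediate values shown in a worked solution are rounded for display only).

price = 41.745975
Θ = -8.046147

σ√T = 0.5581·√2.2265 = 0.832767
d₁ = (ln(S/K) + (r+σ²/2)T) / (σ√T) = (ln(247.47/209.09) + (0.0586+0.5581²/2)·2.2265) / 0.832767 = (0.168525 + 0.477223) / 0.832767 = 0.775424
d₂ = d₁ − σ√T = 0.775424 − 0.832767 = -0.057342
e^{−rT} = e^{−0.0586·2.2265} = 0.877680
N(−d₁) = 0.219044,  N(−d₂) = 0.522864
Put price V = K·e^{−rT}·N(−d₂) − S·N(−d₁) = 95.952903 − 54.206928 = 41.745975
φ(d₁) = (1/√(2π))·e^{−d₁²/2} = 0.295354
Θ = −S·φ(d₁)·σ/(2√T) + r·K·e^{−rT}·N(−d₂) = −13.668987 + 5.622840 = -8.046147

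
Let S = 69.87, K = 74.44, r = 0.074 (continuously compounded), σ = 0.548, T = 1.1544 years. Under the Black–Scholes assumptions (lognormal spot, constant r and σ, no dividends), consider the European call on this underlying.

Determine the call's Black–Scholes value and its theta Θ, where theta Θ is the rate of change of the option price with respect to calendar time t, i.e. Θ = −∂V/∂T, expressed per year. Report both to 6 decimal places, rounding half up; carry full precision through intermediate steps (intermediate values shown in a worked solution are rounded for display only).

σ√T = 0.548·√1.1544 = 0.588788
d₁ = (ln(S/K) + (r+σ²/2)T) / (σ√T) = (ln(69.87/74.44) + (0.074+0.548²/2)·1.1544) / 0.588788 = (-0.063357 + 0.258761) / 0.588788 = 0.331875
d₂ = d₁ − σ√T = 0.331875 − 0.588788 = -0.256913
e^{−rT} = e^{−0.074·1.1544} = 0.918121
N(d₁) = 0.630008,  N(d₂) = 0.398623
Call price V = S·N(d₁) − K·e^{−rT}·N(d₂) = 44.018676 − 27.243884 = 16.774792
φ(d₁) = (1/√(2π))·e^{−d₁²/2} = 0.377566
Θ = −S·φ(d₁)·σ/(2√T) − r·K·e^{−rT}·N(d₂) = −6.727541 − 2.016047 = -8.743589

price = 16.774792
Θ = -8.743589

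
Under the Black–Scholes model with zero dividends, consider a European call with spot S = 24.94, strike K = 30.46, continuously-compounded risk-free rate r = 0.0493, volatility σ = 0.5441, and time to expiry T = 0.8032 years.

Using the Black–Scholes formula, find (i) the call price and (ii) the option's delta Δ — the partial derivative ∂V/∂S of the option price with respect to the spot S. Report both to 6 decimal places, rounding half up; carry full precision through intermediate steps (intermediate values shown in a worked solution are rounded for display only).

σ√T = 0.5441·√0.8032 = 0.487630
d₁ = (ln(S/K) + (r+σ²/2)T) / (σ√T) = (ln(24.94/30.46) + (0.0493+0.5441²/2)·0.8032) / 0.487630 = (-0.199941 + 0.158489) / 0.487630 = -0.085007
d₂ = d₁ − σ√T = -0.085007 − 0.487630 = -0.572637
e^{−rT} = e^{−0.0493·0.8032} = 0.961176
N(d₁) = 0.466128,  N(d₂) = 0.283445
Call price V = S·N(d₁) − K·e^{−rT}·N(d₂) = 11.625229 − 8.298543 = 3.326686
Δ = N(d₁) = 0.466128

price = 3.326686
Δ = 0.466128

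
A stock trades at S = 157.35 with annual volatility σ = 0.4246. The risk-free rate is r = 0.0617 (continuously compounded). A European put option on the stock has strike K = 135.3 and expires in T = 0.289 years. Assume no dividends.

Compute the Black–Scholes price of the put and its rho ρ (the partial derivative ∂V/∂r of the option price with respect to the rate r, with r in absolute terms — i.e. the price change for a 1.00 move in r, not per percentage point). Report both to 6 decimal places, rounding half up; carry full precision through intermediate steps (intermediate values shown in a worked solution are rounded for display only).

price = 4.391996
ρ = -10.211376

σ√T = 0.4246·√0.289 = 0.228260
d₁ = (ln(S/K) + (r+σ²/2)T) / (σ√T) = (ln(157.35/135.3) + (0.0617+0.4246²/2)·0.289) / 0.228260 = (0.150978 + 0.043883) / 0.228260 = 0.853680
d₂ = d₁ − σ√T = 0.853680 − 0.228260 = 0.625420
e^{−rT} = e^{−0.0617·0.289} = 0.982327
N(−d₁) = 0.196641,  N(−d₂) = 0.265848
Put price V = K·e^{−rT}·N(−d₂) − S·N(−d₁) = 35.333482 − 30.941486 = 4.391996
ρ = −K·T·e^{−rT}·N(−d₂) = -10.211376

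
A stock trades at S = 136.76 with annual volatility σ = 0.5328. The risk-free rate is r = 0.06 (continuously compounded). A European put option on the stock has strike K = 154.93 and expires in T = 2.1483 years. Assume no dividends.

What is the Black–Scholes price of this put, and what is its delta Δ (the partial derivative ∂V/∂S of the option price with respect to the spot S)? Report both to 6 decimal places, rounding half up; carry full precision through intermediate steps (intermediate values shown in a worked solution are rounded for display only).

σ√T = 0.5328·√2.1483 = 0.780929
d₁ = (ln(S/K) + (r+σ²/2)T) / (σ√T) = (ln(136.76/154.93) + (0.06+0.5328²/2)·2.1483) / 0.780929 = (-0.124746 + 0.433823) / 0.780929 = 0.395782
d₂ = d₁ − σ√T = 0.395782 − 0.780929 = -0.385148
e^{−rT} = e^{−0.06·2.1483} = 0.879064
N(−d₁) = 0.346133,  N(−d₂) = 0.649936
Put price V = K·e^{−rT}·N(−d₂) − S·N(−d₁) = 88.516945 − 47.337161 = 41.179784
Δ = −N(−d₁) = -0.346133

price = 41.179784
Δ = -0.346133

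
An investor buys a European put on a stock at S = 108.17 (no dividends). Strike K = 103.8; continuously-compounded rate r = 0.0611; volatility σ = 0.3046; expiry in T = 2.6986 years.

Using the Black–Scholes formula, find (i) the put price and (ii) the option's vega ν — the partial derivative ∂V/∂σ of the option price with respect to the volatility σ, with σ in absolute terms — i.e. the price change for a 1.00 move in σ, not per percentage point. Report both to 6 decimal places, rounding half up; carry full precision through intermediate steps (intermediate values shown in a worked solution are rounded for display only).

price = 10.886355
ν = 56.936072

σ√T = 0.3046·√2.6986 = 0.500379
d₁ = (ln(S/K) + (r+σ²/2)T) / (σ√T) = (ln(108.17/103.8) + (0.0611+0.3046²/2)·2.6986) / 0.500379 = (0.041238 + 0.290074) / 0.500379 = 0.662122
d₂ = d₁ − σ√T = 0.662122 − 0.500379 = 0.161743
e^{−rT} = e^{−0.0611·2.6986} = 0.847992
N(−d₁) = 0.253946,  N(−d₂) = 0.435754
Put price V = K·e^{−rT}·N(−d₂) − S·N(−d₁) = 38.355739 − 27.469383 = 10.886355
φ(d₁) = (1/√(2π))·e^{−d₁²/2} = 0.320414
ν = S·φ(d₁)·√T = 56.936072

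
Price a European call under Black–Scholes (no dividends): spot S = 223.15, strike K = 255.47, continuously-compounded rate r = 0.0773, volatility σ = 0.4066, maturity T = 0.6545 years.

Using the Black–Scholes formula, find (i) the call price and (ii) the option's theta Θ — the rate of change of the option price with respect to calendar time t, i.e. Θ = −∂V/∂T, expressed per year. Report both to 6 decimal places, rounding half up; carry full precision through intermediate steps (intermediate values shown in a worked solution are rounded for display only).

σ√T = 0.4066·√0.6545 = 0.328944
d₁ = (ln(S/K) + (r+σ²/2)T) / (σ√T) = (ln(223.15/255.47) + (0.0773+0.4066²/2)·0.6545) / 0.328944 = (-0.135261 + 0.104695) / 0.328944 = -0.092921
d₂ = d₁ − σ√T = -0.092921 − 0.328944 = -0.421865
e^{−rT} = e^{−0.0773·0.6545} = 0.950666
N(d₁) = 0.462983,  N(d₂) = 0.336562
Call price V = S·N(d₁) − K·e^{−rT}·N(d₂) = 103.314696 − 81.739588 = 21.575108
φ(d₁) = (1/√(2π))·e^{−d₁²/2} = 0.397224
Θ = −S·φ(d₁)·σ/(2√T) − r·K·e^{−rT}·N(d₂) = −22.274840 − 6.318470 = -28.593310

price = 21.575108
Θ = -28.593310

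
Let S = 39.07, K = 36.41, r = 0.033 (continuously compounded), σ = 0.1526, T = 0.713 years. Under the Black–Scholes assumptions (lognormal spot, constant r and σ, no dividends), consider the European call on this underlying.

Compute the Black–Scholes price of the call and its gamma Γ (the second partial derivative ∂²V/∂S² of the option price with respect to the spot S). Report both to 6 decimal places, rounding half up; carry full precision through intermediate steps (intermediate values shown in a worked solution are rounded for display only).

σ√T = 0.1526·√0.713 = 0.128854
d₁ = (ln(S/K) + (r+σ²/2)T) / (σ√T) = (ln(39.07/36.41) + (0.033+0.1526²/2)·0.713) / 0.128854 = (0.070511 + 0.031831) / 0.128854 = 0.794247
d₂ = d₁ − σ√T = 0.794247 − 0.128854 = 0.665392
e^{−rT} = e^{−0.033·0.713} = 0.976746
N(d₁) = 0.786474,  N(d₂) = 0.747100
Call price V = S·N(d₁) − K·e^{−rT}·N(d₂) = 30.727541 − 26.569354 = 4.158188
φ(d₁) = (1/√(2π))·e^{−d₁²/2} = 0.291023
Γ = φ(d₁) / (S·σ·√T) = 0.057808

price = 4.158188
Γ = 0.057808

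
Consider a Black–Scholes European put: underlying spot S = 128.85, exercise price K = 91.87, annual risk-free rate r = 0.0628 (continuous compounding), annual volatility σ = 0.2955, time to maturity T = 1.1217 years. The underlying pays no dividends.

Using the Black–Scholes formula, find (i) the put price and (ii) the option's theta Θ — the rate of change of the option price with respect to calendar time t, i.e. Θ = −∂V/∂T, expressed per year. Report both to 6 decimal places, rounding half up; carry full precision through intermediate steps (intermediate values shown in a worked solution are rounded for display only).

σ√T = 0.2955·√1.1217 = 0.312965
d₁ = (ln(S/K) + (r+σ²/2)T) / (σ√T) = (ln(128.85/91.87) + (0.0628+0.2955²/2)·1.1217) / 0.312965 = (0.338274 + 0.119416) / 0.312965 = 1.462434
d₂ = d₁ − σ√T = 1.462434 − 0.312965 = 1.149469
e^{−rT} = e^{−0.0628·1.1217} = 0.931981
N(−d₁) = 0.071811,  N(−d₂) = 0.125181
Put price V = K·e^{−rT}·N(−d₂) − S·N(−d₁) = 10.718164 − 9.252868 = 1.465296
φ(d₁) = (1/√(2π))·e^{−d₁²/2} = 0.136929
Θ = −S·φ(d₁)·σ/(2√T) + r·K·e^{−rT}·N(−d₂) = −2.461319 + 0.673101 = -1.788219

price = 1.465296
Θ = -1.788219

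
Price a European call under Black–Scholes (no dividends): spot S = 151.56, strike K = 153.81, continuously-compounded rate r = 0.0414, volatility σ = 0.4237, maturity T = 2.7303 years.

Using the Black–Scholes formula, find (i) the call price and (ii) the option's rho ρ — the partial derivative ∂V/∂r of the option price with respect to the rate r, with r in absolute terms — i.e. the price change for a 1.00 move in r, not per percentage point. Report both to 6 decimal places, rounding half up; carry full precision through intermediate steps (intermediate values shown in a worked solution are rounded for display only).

price = 47.008019
ρ = 156.390580

σ√T = 0.4237·√2.7303 = 0.700106
d₁ = (ln(S/K) + (r+σ²/2)T) / (σ√T) = (ln(151.56/153.81) + (0.0414+0.4237²/2)·2.7303) / 0.700106 = (-0.014736 + 0.358108) / 0.700106 = 0.490457
d₂ = d₁ − σ√T = 0.490457 − 0.700106 = -0.209648
e^{−rT} = e^{−0.0414·2.7303} = 0.893120
N(d₁) = 0.688095,  N(d₂) = 0.416971
Call price V = S·N(d₁) − K·e^{−rT}·N(d₂) = 104.287652 − 57.279632 = 47.008019
ρ = K·T·e^{−rT}·N(d₂) = 156.390580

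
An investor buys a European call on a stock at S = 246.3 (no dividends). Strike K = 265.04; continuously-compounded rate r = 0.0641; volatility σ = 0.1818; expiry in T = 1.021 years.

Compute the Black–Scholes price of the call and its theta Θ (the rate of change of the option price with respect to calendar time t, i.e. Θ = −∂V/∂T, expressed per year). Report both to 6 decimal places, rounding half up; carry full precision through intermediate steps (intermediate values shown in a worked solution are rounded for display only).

σ√T = 0.1818·√1.021 = 0.183699
d₁ = (ln(S/K) + (r+σ²/2)T) / (σ√T) = (ln(246.3/265.04) + (0.0641+0.1818²/2)·1.021) / 0.183699 = (-0.073330 + 0.082319) / 0.183699 = 0.048930
d₂ = d₁ − σ√T = 0.048930 − 0.183699 = -0.134769
e^{−rT} = e^{−0.0641·1.021} = 0.936650
N(d₁) = 0.519512,  N(d₂) = 0.446397
Call price V = S·N(d₁) − K·e^{−rT}·N(d₂) = 127.955873 − 110.817893 = 17.137980
φ(d₁) = (1/√(2π))·e^{−d₁²/2} = 0.398465
Θ = −S·φ(d₁)·σ/(2√T) − r·K·e^{−rT}·N(d₂) = −8.828880 − 7.103427 = -15.932307

price = 17.137980
Θ = -15.932307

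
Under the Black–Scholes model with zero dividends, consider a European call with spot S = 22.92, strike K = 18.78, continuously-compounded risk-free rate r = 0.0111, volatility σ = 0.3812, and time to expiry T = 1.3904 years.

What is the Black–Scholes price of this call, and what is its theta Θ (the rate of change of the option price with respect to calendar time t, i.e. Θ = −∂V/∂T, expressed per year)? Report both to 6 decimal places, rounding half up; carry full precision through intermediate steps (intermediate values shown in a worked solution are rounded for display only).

σ√T = 0.3812·√1.3904 = 0.449493
d₁ = (ln(S/K) + (r+σ²/2)T) / (σ√T) = (ln(22.92/18.78) + (0.0111+0.3812²/2)·1.3904) / 0.449493 = (0.199217 + 0.116455) / 0.449493 = 0.702287
d₂ = d₁ − σ√T = 0.702287 − 0.449493 = 0.252794
e^{−rT} = e^{−0.0111·1.3904} = 0.984685
N(d₁) = 0.758750,  N(d₂) = 0.599786
Call price V = S·N(d₁) − K·e^{−rT}·N(d₂) = 17.390544 − 11.091477 = 6.299067
φ(d₁) = (1/√(2π))·e^{−d₁²/2} = 0.311754
Θ = −S·φ(d₁)·σ/(2√T) − r·K·e^{−rT}·N(d₂) = −1.154993 − 0.123115 = -1.278108

price = 6.299067
Θ = -1.278108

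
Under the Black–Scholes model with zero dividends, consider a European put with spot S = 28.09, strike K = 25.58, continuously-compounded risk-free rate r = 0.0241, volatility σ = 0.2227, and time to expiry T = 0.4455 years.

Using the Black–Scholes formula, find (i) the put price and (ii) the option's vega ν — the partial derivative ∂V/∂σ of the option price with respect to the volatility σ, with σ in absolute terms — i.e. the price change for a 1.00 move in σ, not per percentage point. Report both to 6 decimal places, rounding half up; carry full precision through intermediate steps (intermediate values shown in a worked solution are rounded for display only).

price = 0.563505
ν = 5.533939

σ√T = 0.2227·√0.4455 = 0.148643
d₁ = (ln(S/K) + (r+σ²/2)T) / (σ√T) = (ln(28.09/25.58) + (0.0241+0.2227²/2)·0.4455) / 0.148643 = (0.093603 + 0.021784) / 0.148643 = 0.776268
d₂ = d₁ − σ√T = 0.776268 − 0.148643 = 0.627625
e^{−rT} = e^{−0.0241·0.4455} = 0.989321
N(−d₁) = 0.218795,  N(−d₂) = 0.265125
Put price V = K·e^{−rT}·N(−d₂) − S·N(−d₁) = 6.709464 − 6.145960 = 0.563505
φ(d₁) = (1/√(2π))·e^{−d₁²/2} = 0.295161
ν = S·φ(d₁)·√T = 5.533939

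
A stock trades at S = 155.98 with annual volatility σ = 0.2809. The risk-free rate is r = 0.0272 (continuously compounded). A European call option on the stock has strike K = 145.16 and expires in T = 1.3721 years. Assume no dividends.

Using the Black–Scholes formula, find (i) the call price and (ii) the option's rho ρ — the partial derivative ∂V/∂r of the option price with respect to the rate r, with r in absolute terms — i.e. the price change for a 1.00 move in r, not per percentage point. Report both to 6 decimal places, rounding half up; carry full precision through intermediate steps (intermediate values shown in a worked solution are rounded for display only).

price = 28.441671
ρ = 108.693124

σ√T = 0.2809·√1.3721 = 0.329037
d₁ = (ln(S/K) + (r+σ²/2)T) / (σ√T) = (ln(155.98/145.16) + (0.0272+0.2809²/2)·1.3721) / 0.329037 = (0.071891 + 0.091454) / 0.329037 = 0.496434
d₂ = d₁ − σ√T = 0.496434 − 0.329037 = 0.167397
e^{−rT} = e^{−0.0272·1.3721} = 0.963367
N(d₁) = 0.690206,  N(d₂) = 0.566471
Call price V = S·N(d₁) − K·e^{−rT}·N(d₂) = 107.658291 − 79.216620 = 28.441671
ρ = K·T·e^{−rT}·N(d₂) = 108.693124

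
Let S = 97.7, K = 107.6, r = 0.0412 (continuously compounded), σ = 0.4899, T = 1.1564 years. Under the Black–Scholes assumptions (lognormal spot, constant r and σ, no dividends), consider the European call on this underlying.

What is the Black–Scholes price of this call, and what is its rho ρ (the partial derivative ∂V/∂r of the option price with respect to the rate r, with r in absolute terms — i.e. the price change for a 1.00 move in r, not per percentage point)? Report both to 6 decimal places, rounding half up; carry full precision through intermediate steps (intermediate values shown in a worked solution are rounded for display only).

σ√T = 0.4899·√1.1564 = 0.526819
d₁ = (ln(S/K) + (r+σ²/2)T) / (σ√T) = (ln(97.7/107.6) + (0.0412+0.4899²/2)·1.1564) / 0.526819 = (-0.096519 + 0.186413) / 0.526819 = 0.170635
d₂ = d₁ − σ√T = 0.170635 − 0.526819 = -0.356184
e^{−rT} = e^{−0.0412·1.1564} = 0.953473
N(d₁) = 0.567745,  N(d₂) = 0.360851
Call price V = S·N(d₁) − K·e^{−rT}·N(d₂) = 55.468647 − 37.021092 = 18.447556
ρ = K·T·e^{−rT}·N(d₂) = 42.811190

price = 18.447556
ρ = 42.811190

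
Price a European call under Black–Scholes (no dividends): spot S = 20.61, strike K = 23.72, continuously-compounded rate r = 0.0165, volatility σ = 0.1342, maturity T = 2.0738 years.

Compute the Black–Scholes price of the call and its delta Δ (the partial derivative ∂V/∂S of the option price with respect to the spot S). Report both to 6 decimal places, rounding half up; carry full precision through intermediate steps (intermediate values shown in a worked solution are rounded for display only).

price = 0.765793
Δ = 0.325079

σ√T = 0.1342·√2.0738 = 0.193257
d₁ = (ln(S/K) + (r+σ²/2)T) / (σ√T) = (ln(20.61/23.72) + (0.0165+0.1342²/2)·2.0738) / 0.193257 = (-0.140542 + 0.052892) / 0.193257 = -0.453542
d₂ = d₁ − σ√T = -0.453542 − 0.193257 = -0.646799
e^{−rT} = e^{−0.0165·2.0738} = 0.966361
N(d₁) = 0.325079,  N(d₂) = 0.258881
Call price V = S·N(d₁) − K·e^{−rT}·N(d₂) = 6.699884 − 5.934092 = 0.765793
Δ = N(d₁) = 0.325079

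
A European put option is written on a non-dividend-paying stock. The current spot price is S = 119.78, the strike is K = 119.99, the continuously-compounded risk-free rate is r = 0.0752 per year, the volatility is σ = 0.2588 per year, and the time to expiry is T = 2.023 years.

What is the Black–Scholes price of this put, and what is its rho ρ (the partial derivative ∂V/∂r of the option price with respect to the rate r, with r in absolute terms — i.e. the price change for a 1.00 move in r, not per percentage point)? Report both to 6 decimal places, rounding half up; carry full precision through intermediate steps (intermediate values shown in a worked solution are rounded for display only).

σ√T = 0.2588·√2.023 = 0.368097
d₁ = (ln(S/K) + (r+σ²/2)T) / (σ√T) = (ln(119.78/119.99) + (0.0752+0.2588²/2)·2.023) / 0.368097 = (-0.001752 + 0.219877) / 0.368097 = 0.592577
d₂ = d₁ − σ√T = 0.592577 − 0.368097 = 0.224480
e^{−rT} = e^{−0.0752·2.023} = 0.858877
N(−d₁) = 0.276732,  N(−d₂) = 0.411192
Put price V = K·e^{−rT}·N(−d₂) − S·N(−d₁) = 42.376077 − 33.146995 = 9.229082
ρ = −K·T·e^{−rT}·N(−d₂) = -85.726805

price = 9.229082
ρ = -85.726805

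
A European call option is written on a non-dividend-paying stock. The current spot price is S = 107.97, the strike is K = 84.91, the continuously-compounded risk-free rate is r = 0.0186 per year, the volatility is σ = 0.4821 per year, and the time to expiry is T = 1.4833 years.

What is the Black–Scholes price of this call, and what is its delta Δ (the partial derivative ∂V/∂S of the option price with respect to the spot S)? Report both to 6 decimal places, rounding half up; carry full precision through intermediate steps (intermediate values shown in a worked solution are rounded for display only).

σ√T = 0.4821·√1.4833 = 0.587153
d₁ = (ln(S/K) + (r+σ²/2)T) / (σ√T) = (ln(107.97/84.91) + (0.0186+0.4821²/2)·1.4833) / 0.587153 = (0.240262 + 0.199964) / 0.587153 = 0.749762
d₂ = d₁ − σ√T = 0.749762 − 0.587153 = 0.162609
e^{−rT} = e^{−0.0186·1.4833} = 0.972788
N(d₁) = 0.773301,  N(d₂) = 0.564587
Call price V = S·N(d₁) − K·e^{−rT}·N(d₂) = 83.493315 − 46.634532 = 36.858782
Δ = N(d₁) = 0.773301

price = 36.858782
Δ = 0.773301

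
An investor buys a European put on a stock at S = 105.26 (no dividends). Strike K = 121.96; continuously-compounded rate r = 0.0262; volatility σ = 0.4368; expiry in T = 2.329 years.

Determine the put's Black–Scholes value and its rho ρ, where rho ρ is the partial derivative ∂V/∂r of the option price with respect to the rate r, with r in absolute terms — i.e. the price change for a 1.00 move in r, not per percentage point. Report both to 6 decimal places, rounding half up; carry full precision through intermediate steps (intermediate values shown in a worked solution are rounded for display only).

price = 33.691681
ρ = -181.236086

σ√T = 0.4368·√2.329 = 0.666603
d₁ = (ln(S/K) + (r+σ²/2)T) / (σ√T) = (ln(105.26/121.96) + (0.0262+0.4368²/2)·2.329) / 0.666603 = (-0.147260 + 0.283200) / 0.666603 = 0.203929
d₂ = d₁ − σ√T = 0.203929 − 0.666603 = -0.462674
e^{−rT} = e^{−0.0262·2.329} = 0.940805
N(−d₁) = 0.419204,  N(−d₂) = 0.678201
Put price V = K·e^{−rT}·N(−d₂) − S·N(−d₁) = 77.817126 − 44.125444 = 33.691681
ρ = −K·T·e^{−rT}·N(−d₂) = -181.236086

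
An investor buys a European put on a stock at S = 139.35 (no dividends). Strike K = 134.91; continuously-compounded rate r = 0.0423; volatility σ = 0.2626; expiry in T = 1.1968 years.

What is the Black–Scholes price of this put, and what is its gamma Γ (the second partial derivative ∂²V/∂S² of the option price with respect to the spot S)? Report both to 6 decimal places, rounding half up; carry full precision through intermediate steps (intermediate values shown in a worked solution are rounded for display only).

σ√T = 0.2626·√1.1968 = 0.287280
d₁ = (ln(S/K) + (r+σ²/2)T) / (σ√T) = (ln(139.35/134.91) + (0.0423+0.2626²/2)·1.1968) / 0.287280 = (0.032381 + 0.091890) / 0.287280 = 0.432576
d₂ = d₁ − σ√T = 0.432576 − 0.287280 = 0.145296
e^{−rT} = e^{−0.0423·1.1968} = 0.950635
N(−d₁) = 0.332661,  N(−d₂) = 0.442239
Put price V = K·e^{−rT}·N(−d₂) − S·N(−d₁) = 56.717210 − 46.356375 = 10.360835
φ(d₁) = (1/√(2π))·e^{−d₁²/2} = 0.363310
Γ = φ(d₁) / (S·σ·√T) = 0.009075

price = 10.360835
Γ = 0.009075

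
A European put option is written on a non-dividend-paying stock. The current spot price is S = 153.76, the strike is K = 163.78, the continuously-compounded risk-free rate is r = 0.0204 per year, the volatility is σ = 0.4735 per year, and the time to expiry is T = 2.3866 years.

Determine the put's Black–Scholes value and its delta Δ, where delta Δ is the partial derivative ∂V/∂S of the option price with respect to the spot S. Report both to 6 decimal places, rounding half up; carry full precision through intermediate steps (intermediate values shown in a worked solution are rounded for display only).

price = 45.336180
Δ = -0.364672

σ√T = 0.4735·√2.3866 = 0.731492
d₁ = (ln(S/K) + (r+σ²/2)T) / (σ√T) = (ln(153.76/163.78) + (0.0204+0.4735²/2)·2.3866) / 0.731492 = (-0.063131 + 0.316227) / 0.731492 = 0.346000
d₂ = d₁ − σ√T = 0.346000 − 0.731492 = -0.385493
e^{−rT} = e^{−0.0204·2.3866} = 0.952480
N(−d₁) = 0.364672,  N(−d₂) = 0.650064
Put price V = K·e^{−rT}·N(−d₂) − S·N(−d₁) = 101.408071 − 56.071891 = 45.336180
Δ = −N(−d₁) = -0.364672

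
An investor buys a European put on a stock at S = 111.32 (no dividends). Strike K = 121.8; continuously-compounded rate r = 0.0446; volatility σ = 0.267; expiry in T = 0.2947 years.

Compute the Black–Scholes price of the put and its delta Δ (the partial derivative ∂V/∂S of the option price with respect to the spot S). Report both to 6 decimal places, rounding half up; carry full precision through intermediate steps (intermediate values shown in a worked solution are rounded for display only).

price = 12.048940
Δ = -0.676372

σ√T = 0.267·√0.2947 = 0.144944
d₁ = (ln(S/K) + (r+σ²/2)T) / (σ√T) = (ln(111.32/121.8) + (0.0446+0.267²/2)·0.2947) / 0.144944 = (-0.089971 + 0.023648) / 0.144944 = -0.457578
d₂ = d₁ − σ√T = -0.457578 − 0.144944 = -0.602522
e^{−rT} = e^{−0.0446·0.2947} = 0.986942
N(−d₁) = 0.676372,  N(−d₂) = 0.726587
Put price V = K·e^{−rT}·N(−d₂) − S·N(−d₁) = 87.342694 − 75.293754 = 12.048940
Δ = −N(−d₁) = -0.676372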